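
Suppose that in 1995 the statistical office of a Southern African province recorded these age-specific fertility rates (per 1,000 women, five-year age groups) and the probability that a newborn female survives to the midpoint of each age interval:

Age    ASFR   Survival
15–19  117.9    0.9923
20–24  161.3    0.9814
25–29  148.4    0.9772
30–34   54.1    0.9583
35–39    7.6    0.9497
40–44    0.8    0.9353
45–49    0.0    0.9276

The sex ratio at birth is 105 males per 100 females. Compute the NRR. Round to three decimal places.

1.171

Proportion female at birth = 100 / (100 + 105) = 0.48780.
Weighting each age-specific rate by interval width and survival:
  15–19: 5 × 117.9/1000 × 0.9923 = 0.58496
  20–24: 5 × 161.3/1000 × 0.9814 = 0.79150
  25–29: 5 × 148.4/1000 × 0.9772 = 0.72508
  30–34: 5 × 54.1/1000 × 0.9583 = 0.25922
  35–39: 5 × 7.6/1000 × 0.9497 = 0.03609
  40–44: 5 × 0.8/1000 × 0.9353 = 0.00374
  45–49: 5 × 0.0/1000 × 0.9276 = 0.00000
Sum = 2.40059
NRR = 0.48780 × 2.40059 = 1.17101
NRR > 1, so each generation more than replaces itself.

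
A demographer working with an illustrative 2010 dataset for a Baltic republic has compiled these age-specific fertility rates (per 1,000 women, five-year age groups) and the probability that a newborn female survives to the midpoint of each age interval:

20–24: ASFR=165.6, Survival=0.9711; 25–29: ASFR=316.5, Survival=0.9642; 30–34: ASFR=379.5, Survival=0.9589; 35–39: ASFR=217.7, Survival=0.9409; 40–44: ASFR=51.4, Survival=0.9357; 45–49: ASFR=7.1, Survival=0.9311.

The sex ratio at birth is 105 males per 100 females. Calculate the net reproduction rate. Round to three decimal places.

2.657

Proportion female at birth = 100 / (100 + 105) = 0.48780.
Per-age-group product (5 × ASFR × survival probability):
  20–24: 5 × 165.6/1000 × 0.9711 = 0.80407
  25–29: 5 × 316.5/1000 × 0.9642 = 1.52585
  30–34: 5 × 379.5/1000 × 0.9589 = 1.81951
  35–39: 5 × 217.7/1000 × 0.9409 = 1.02417
  40–44: 5 × 51.4/1000 × 0.9357 = 0.24047
  45–49: 5 × 7.1/1000 × 0.9311 = 0.03305
Sum = 5.44712
NRR = 0.48780 × 5.44712 = 2.65711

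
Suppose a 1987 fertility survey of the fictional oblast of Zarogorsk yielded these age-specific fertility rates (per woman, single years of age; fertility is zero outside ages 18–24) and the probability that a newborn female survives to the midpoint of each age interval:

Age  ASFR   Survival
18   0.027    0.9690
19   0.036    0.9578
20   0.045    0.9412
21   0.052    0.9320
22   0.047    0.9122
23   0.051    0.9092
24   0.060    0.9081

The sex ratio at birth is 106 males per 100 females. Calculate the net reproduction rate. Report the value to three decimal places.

Proportion female at birth = 100 / (100 + 106) = 0.48544.
Weighting each age-specific rate by interval width and survival:
  18: 1 × 0.027 × 0.9690 = 0.02616
  19: 1 × 0.036 × 0.9578 = 0.03448
  20: 1 × 0.045 × 0.9412 = 0.04235
  21: 1 × 0.052 × 0.9320 = 0.04846
  22: 1 × 0.047 × 0.9122 = 0.04287
  23: 1 × 0.051 × 0.9092 = 0.04637
  24: 1 × 0.060 × 0.9081 = 0.05449
Sum = 0.29518
NRR = 0.48544 × 0.29518 = 0.14329
NRR < 1, so the cohort does not fully replace itself.

0.143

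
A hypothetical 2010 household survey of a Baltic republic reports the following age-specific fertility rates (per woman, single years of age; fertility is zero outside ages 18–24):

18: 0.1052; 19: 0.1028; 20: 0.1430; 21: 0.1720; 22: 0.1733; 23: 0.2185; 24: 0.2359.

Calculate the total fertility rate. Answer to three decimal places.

1.151

Sum of ASFRs = 0.1052 + 0.1028 + 0.1430 + 0.1720 + 0.1733 + 0.2185 + 0.2359 = 1.1507
TFR = 1.1507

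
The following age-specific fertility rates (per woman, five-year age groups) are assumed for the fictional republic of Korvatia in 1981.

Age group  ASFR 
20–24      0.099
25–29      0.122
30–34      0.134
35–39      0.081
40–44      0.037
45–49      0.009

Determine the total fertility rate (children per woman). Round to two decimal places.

2.41

Sum of ASFRs = 0.099 + 0.122 + 0.134 + 0.081 + 0.037 + 0.009 = 0.482
TFR = 5 × 0.482 = 2.41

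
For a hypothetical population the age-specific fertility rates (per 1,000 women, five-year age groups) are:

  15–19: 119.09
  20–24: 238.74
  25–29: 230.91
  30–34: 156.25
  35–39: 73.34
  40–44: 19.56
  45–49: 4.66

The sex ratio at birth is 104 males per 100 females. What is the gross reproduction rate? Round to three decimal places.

2.065

Proportion female at birth = 100 / (100 + 104) = 0.49020.
Sum of ASFRs = 119.09 + 238.74 + 230.91 + 156.25 + 73.34 + 19.56 + 4.66 = 842.55
TFR = 5 × 842.55 / 1000 = 4.21275
GRR = 0.49020 × 4.21275 = 2.06509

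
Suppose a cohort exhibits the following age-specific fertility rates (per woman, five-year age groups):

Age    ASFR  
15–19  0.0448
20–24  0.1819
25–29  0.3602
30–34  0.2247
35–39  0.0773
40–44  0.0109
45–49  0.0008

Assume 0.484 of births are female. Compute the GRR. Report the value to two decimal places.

2.18

Proportion female at birth = 0.484.
Sum of ASFRs = 0.0448 + 0.1819 + 0.3602 + 0.2247 + 0.0773 + 0.0109 + 0.0008 = 0.9006
TFR = 5 × 0.9006 = 4.503
GRR = 0.484 × 4.503 = 2.17945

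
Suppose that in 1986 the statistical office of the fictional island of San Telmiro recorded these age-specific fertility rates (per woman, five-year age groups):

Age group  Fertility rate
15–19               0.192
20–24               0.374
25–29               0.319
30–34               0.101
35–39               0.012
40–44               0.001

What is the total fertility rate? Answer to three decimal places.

Sum of ASFRs = 0.192 + 0.374 + 0.319 + 0.101 + 0.012 + 0.001 = 0.999
TFR = 5 × 0.999 = 4.995

4.995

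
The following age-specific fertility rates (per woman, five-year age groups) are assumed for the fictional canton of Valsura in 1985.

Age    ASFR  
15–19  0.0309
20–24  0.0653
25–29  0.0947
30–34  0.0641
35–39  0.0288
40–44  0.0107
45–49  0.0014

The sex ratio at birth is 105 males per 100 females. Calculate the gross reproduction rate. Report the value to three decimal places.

0.722

Proportion female at birth = 100 / (100 + 105) = 0.48780.
Sum of ASFRs = 0.0309 + 0.0653 + 0.0947 + 0.0641 + 0.0288 + 0.0107 + 0.0014 = 0.2959
TFR = 5 × 0.2959 = 1.4795
GRR = 0.48780 × 1.4795 = 0.72170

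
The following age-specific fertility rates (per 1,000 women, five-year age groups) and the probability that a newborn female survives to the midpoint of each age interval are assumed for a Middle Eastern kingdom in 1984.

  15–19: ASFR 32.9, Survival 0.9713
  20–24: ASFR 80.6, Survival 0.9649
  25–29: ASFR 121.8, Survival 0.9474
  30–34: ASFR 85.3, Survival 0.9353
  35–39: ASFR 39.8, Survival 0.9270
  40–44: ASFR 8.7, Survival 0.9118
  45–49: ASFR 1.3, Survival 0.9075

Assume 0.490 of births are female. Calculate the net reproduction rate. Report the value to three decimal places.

Proportion female at birth = 0.490.
Survival-weighted fertility by age (5·fₓ·Sₓ):
  15–19: 5 × 32.9/1000 × 0.9713 = 0.15978
  20–24: 5 × 80.6/1000 × 0.9649 = 0.38885
  25–29: 5 × 121.8/1000 × 0.9474 = 0.57697
  30–34: 5 × 85.3/1000 × 0.9353 = 0.39891
  35–39: 5 × 39.8/1000 × 0.9270 = 0.18447
  40–44: 5 × 8.7/1000 × 0.9118 = 0.03966
  45–49: 5 × 1.3/1000 × 0.9075 = 0.00590
Sum = 1.75454
NRR = 0.490 × 1.75454 = 0.85972
An NRR under 1 implies long-run decline under these rates.

0.860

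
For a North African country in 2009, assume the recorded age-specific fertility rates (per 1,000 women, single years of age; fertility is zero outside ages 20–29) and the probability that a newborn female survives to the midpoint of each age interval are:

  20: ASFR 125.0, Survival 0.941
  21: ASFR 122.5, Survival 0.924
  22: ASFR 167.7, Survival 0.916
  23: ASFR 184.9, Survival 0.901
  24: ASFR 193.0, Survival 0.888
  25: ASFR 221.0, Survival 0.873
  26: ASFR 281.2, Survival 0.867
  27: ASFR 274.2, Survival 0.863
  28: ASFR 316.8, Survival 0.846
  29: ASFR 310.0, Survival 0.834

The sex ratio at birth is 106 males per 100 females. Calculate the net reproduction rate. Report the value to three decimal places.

0.933

Proportion female at birth = 100 / (100 + 106) = 0.48544.
Survival-weighted fertility by age (1·fₓ·Sₓ):
  20: 1 × 125.0/1000 × 0.941 = 0.11763
  21: 1 × 122.5/1000 × 0.924 = 0.11319
  22: 1 × 167.7/1000 × 0.916 = 0.15361
  23: 1 × 184.9/1000 × 0.901 = 0.16659
  24: 1 × 193.0/1000 × 0.888 = 0.17138
  25: 1 × 221.0/1000 × 0.873 = 0.19293
  26: 1 × 281.2/1000 × 0.867 = 0.24380
  27: 1 × 274.2/1000 × 0.863 = 0.23663
  28: 1 × 316.8/1000 × 0.846 = 0.26801
  29: 1 × 310.0/1000 × 0.834 = 0.25854
Sum = 1.92231
NRR = 0.48544 × 1.92231 = 0.93317
NRR < 1, so the cohort does not fully replace itself.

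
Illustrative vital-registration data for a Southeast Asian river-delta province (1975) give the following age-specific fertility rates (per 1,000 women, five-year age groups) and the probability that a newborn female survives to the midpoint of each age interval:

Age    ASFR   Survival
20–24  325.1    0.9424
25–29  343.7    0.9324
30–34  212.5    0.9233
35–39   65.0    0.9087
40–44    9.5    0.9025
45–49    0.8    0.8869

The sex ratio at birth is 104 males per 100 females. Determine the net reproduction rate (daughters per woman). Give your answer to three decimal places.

2.185

Proportion female at birth = 100 / (100 + 104) = 0.49020.
Per-age-group product (5 × ASFR × survival probability):
  20–24: 5 × 325.1/1000 × 0.9424 = 1.53187
  25–29: 5 × 343.7/1000 × 0.9324 = 1.60233
  30–34: 5 × 212.5/1000 × 0.9233 = 0.98101
  35–39: 5 × 65.0/1000 × 0.9087 = 0.29533
  40–44: 5 × 9.5/1000 × 0.9025 = 0.04287
  45–49: 5 × 0.8/1000 × 0.8869 = 0.00355
Sum = 4.45696
NRR = 0.49020 × 4.45696 = 2.18480
NRR > 1, so each generation more than replaces itself.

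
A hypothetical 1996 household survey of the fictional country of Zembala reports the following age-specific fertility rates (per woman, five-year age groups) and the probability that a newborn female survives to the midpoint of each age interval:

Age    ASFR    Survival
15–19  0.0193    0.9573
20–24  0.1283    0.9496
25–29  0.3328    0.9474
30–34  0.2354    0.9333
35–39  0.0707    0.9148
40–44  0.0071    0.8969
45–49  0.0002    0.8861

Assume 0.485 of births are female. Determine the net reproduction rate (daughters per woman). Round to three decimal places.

1.810

Proportion female at birth = 0.485.
Survival-weighted fertility by age (5·fₓ·Sₓ):
  15–19: 5 × 0.0193 × 0.9573 = 0.09238
  20–24: 5 × 0.1283 × 0.9496 = 0.60917
  25–29: 5 × 0.3328 × 0.9474 = 1.57647
  30–34: 5 × 0.2354 × 0.9333 = 1.09849
  35–39: 5 × 0.0707 × 0.9148 = 0.32338
  40–44: 5 × 0.0071 × 0.8969 = 0.03184
  45–49: 5 × 0.0002 × 0.8861 = 0.00089
Sum = 3.73262
NRR = 0.485 × 3.73262 = 1.81032
An NRR exceeding 1 indicates intrinsic growth under these rates.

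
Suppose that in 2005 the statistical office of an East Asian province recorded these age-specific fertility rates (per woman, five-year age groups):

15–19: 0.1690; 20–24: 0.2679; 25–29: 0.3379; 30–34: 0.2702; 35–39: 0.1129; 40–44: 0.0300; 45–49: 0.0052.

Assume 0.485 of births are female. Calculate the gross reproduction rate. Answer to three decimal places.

Proportion female at birth = 0.485.
Sum of ASFRs = 0.1690 + 0.2679 + 0.3379 + 0.2702 + 0.1129 + 0.0300 + 0.0052 = 1.1931
TFR = 5 × 1.1931 = 5.9655
GRR = 0.485 × 5.9655 = 2.89327

2.893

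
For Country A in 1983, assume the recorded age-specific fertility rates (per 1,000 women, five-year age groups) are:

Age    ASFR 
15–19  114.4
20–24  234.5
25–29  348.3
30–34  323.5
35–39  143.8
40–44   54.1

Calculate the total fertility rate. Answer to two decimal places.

6.09

Sum of ASFRs = 114.4 + 234.5 + 348.3 + 323.5 + 143.8 + 54.1 = 1218.6
TFR = 5 × 1218.6 / 1000 = 6.093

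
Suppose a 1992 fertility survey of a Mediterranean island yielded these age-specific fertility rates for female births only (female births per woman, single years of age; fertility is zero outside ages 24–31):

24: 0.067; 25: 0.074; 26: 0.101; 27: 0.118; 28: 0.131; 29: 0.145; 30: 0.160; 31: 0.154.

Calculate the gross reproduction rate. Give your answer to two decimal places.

0.95

Sum of female ASFRs = 0.067 + 0.074 + 0.101 + 0.118 + 0.131 + 0.145 + 0.160 + 0.154 = 0.950
GRR = 0.95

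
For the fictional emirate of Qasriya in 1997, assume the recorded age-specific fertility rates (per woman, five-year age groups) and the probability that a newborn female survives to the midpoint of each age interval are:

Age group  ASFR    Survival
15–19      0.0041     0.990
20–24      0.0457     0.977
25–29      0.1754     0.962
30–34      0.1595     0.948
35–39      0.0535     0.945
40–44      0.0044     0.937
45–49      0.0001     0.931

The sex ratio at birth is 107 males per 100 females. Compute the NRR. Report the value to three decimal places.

1.023

Proportion female at birth = 100 / (100 + 107) = 0.48309.
Per-age-group product (5 × ASFR × survival probability):
  15–19: 5 × 0.0041 × 0.990 = 0.02030
  20–24: 5 × 0.0457 × 0.977 = 0.22324
  25–29: 5 × 0.1754 × 0.962 = 0.84367
  30–34: 5 × 0.1595 × 0.948 = 0.75603
  35–39: 5 × 0.0535 × 0.945 = 0.25279
  40–44: 5 × 0.0044 × 0.937 = 0.02061
  45–49: 5 × 0.0001 × 0.931 = 0.00047
Sum = 2.11711
NRR = 0.48309 × 2.11711 = 1.02275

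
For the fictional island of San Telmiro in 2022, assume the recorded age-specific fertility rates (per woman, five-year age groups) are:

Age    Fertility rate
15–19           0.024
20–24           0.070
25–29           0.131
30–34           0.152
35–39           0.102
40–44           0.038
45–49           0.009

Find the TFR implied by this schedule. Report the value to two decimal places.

2.63

Sum of ASFRs = 0.024 + 0.070 + 0.131 + 0.152 + 0.102 + 0.038 + 0.009 = 0.526
TFR = 5 × 0.526 = 2.63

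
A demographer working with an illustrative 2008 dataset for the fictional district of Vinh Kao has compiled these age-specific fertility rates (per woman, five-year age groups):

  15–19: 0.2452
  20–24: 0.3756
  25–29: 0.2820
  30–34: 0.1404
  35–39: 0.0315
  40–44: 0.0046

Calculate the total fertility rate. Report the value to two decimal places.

Sum of ASFRs = 0.2452 + 0.3756 + 0.2820 + 0.1404 + 0.0315 + 0.0046 = 1.0793
TFR = 5 × 1.0793 = 5.3965

5.40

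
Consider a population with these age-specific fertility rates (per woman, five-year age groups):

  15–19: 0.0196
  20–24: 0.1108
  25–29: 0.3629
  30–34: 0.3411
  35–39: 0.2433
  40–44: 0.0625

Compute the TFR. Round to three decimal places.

5.701

Sum of ASFRs = 0.0196 + 0.1108 + 0.3629 + 0.3411 + 0.2433 + 0.0625 = 1.1402
TFR = 5 × 1.1402 = 5.701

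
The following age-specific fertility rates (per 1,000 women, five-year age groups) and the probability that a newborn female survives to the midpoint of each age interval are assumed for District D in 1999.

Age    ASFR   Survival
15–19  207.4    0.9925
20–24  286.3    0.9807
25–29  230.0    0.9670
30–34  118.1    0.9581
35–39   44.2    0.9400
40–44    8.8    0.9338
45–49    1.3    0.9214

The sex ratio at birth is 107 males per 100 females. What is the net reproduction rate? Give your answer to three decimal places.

Proportion female at birth = 100 / (100 + 107) = 0.48309.
Each age group contributes 5 × ASFR × survival:
  15–19: 5 × 207.4/1000 × 0.9925 = 1.02922
  20–24: 5 × 286.3/1000 × 0.9807 = 1.40387
  25–29: 5 × 230.0/1000 × 0.9670 = 1.11205
  30–34: 5 × 118.1/1000 × 0.9581 = 0.56576
  35–39: 5 × 44.2/1000 × 0.9400 = 0.20774
  40–44: 5 × 8.8/1000 × 0.9338 = 0.04109
  45–49: 5 × 1.3/1000 × 0.9214 = 0.00599
Sum = 4.36572
NRR = 0.48309 × 4.36572 = 2.10904
With NRR above 1 the population is above replacement fertility.

2.109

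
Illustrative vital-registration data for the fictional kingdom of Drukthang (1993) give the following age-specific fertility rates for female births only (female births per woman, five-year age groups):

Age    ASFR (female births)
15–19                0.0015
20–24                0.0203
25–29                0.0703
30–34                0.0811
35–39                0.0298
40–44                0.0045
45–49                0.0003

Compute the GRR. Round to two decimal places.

Sum of female ASFRs = 0.0015 + 0.0203 + 0.0703 + 0.0811 + 0.0298 + 0.0045 + 0.0003 = 0.2078
GRR = 5 × 0.2078 = 1.039

1.04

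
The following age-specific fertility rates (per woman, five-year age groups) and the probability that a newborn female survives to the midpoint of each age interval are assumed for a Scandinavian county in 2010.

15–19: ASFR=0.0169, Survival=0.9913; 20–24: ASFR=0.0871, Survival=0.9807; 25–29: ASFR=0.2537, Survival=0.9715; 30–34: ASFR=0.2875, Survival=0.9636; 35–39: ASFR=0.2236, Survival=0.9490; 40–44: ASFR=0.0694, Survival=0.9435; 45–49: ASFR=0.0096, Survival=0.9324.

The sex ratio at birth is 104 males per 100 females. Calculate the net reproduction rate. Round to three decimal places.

Proportion female at birth = 100 / (100 + 104) = 0.49020.
Each age group contributes 5 × ASFR × survival:
  15–19: 5 × 0.0169 × 0.9913 = 0.08376
  20–24: 5 × 0.0871 × 0.9807 = 0.42709
  25–29: 5 × 0.2537 × 0.9715 = 1.23235
  30–34: 5 × 0.2875 × 0.9636 = 1.38518
  35–39: 5 × 0.2236 × 0.9490 = 1.06098
  40–44: 5 × 0.0694 × 0.9435 = 0.32739
  45–49: 5 × 0.0096 × 0.9324 = 0.04476
Sum = 4.56151
NRR = 0.49020 × 4.56151 = 2.23605
An NRR exceeding 1 indicates intrinsic growth under these rates.

2.236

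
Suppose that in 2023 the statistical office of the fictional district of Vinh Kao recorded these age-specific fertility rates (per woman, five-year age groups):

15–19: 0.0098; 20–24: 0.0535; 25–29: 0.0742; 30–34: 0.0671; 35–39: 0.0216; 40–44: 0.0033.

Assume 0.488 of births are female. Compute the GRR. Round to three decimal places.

Proportion female at birth = 0.488.
Sum of ASFRs = 0.0098 + 0.0535 + 0.0742 + 0.0671 + 0.0216 + 0.0033 = 0.2295
TFR = 5 × 0.2295 = 1.1475
GRR = 0.488 × 1.1475 = 0.55998

0.560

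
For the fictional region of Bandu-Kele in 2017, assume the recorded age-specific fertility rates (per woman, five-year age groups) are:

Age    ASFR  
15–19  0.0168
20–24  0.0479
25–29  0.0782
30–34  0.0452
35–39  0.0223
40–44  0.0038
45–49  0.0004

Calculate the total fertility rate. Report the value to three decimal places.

1.073

Sum of ASFRs = 0.0168 + 0.0479 + 0.0782 + 0.0452 + 0.0223 + 0.0038 + 0.0004 = 0.2146
TFR = 5 × 0.2146 = 1.073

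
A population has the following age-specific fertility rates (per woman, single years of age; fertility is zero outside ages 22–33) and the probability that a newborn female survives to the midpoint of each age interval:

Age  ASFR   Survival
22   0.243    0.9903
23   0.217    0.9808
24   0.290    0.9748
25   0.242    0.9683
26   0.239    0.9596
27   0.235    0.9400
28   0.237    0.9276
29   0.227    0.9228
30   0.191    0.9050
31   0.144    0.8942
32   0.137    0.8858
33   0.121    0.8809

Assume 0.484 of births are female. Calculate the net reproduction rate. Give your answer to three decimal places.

1.152

Proportion female at birth = 0.484.
Survival-weighted fertility by age (1·fₓ·Sₓ):
  22: 1 × 0.243 × 0.9903 = 0.24064
  23: 1 × 0.217 × 0.9808 = 0.21283
  24: 1 × 0.290 × 0.9748 = 0.28269
  25: 1 × 0.242 × 0.9683 = 0.23433
  26: 1 × 0.239 × 0.9596 = 0.22934
  27: 1 × 0.235 × 0.9400 = 0.22090
  28: 1 × 0.237 × 0.9276 = 0.21984
  29: 1 × 0.227 × 0.9228 = 0.20948
  30: 1 × 0.191 × 0.9050 = 0.17286
  31: 1 × 0.144 × 0.8942 = 0.12876
  32: 1 × 0.137 × 0.8858 = 0.12135
  33: 1 × 0.121 × 0.8809 = 0.10659
Sum = 2.37961
NRR = 0.484 × 2.37961 = 1.15173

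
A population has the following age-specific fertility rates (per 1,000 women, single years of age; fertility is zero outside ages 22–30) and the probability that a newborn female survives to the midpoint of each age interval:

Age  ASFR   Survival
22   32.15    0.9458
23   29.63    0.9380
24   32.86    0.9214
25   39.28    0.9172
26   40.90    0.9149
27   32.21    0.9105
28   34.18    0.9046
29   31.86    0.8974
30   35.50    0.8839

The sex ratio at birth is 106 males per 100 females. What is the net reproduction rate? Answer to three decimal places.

Proportion female at birth = 100 / (100 + 106) = 0.48544.
Per-age-group product (1 × ASFR × survival probability):
  22: 1 × 32.15/1000 × 0.9458 = 0.03041
  23: 1 × 29.63/1000 × 0.9380 = 0.02779
  24: 1 × 32.86/1000 × 0.9214 = 0.03028
  25: 1 × 39.28/1000 × 0.9172 = 0.03603
  26: 1 × 40.90/1000 × 0.9149 = 0.03742
  27: 1 × 32.21/1000 × 0.9105 = 0.02933
  28: 1 × 34.18/1000 × 0.9046 = 0.03092
  29: 1 × 31.86/1000 × 0.8974 = 0.02859
  30: 1 × 35.50/1000 × 0.8839 = 0.03138
Sum = 0.28215
NRR = 0.48544 × 0.28215 = 0.13697

0.137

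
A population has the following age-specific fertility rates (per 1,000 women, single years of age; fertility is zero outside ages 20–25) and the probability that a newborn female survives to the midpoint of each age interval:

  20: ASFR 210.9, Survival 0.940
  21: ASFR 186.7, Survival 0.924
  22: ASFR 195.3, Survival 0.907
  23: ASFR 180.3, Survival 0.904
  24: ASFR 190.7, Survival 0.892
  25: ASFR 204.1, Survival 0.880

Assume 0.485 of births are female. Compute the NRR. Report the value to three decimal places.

Proportion female at birth = 0.485.
Survival-weighted fertility by age (1·fₓ·Sₓ):
  20: 1 × 210.9/1000 × 0.940 = 0.19825
  21: 1 × 186.7/1000 × 0.924 = 0.17251
  22: 1 × 195.3/1000 × 0.907 = 0.17714
  23: 1 × 180.3/1000 × 0.904 = 0.16299
  24: 1 × 190.7/1000 × 0.892 = 0.17010
  25: 1 × 204.1/1000 × 0.880 = 0.17961
Sum = 1.06060
NRR = 0.485 × 1.06060 = 0.51439
NRR < 1, so the cohort does not fully replace itself.

0.514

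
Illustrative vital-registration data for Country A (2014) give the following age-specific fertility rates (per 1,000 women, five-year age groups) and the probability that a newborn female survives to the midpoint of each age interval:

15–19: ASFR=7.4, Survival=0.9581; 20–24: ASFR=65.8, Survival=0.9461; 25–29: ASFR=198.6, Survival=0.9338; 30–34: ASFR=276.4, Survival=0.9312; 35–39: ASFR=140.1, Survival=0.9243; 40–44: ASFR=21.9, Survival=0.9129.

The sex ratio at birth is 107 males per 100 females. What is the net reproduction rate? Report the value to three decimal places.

1.598

Proportion female at birth = 100 / (100 + 107) = 0.48309.
Survival-weighted fertility by age (5·fₓ·Sₓ):
  15–19: 5 × 7.4/1000 × 0.9581 = 0.03545
  20–24: 5 × 65.8/1000 × 0.9461 = 0.31127
  25–29: 5 × 198.6/1000 × 0.9338 = 0.92726
  30–34: 5 × 276.4/1000 × 0.9312 = 1.28692
  35–39: 5 × 140.1/1000 × 0.9243 = 0.64747
  40–44: 5 × 21.9/1000 × 0.9129 = 0.09996
Sum = 3.30833
NRR = 0.48309 × 3.30833 = 1.59822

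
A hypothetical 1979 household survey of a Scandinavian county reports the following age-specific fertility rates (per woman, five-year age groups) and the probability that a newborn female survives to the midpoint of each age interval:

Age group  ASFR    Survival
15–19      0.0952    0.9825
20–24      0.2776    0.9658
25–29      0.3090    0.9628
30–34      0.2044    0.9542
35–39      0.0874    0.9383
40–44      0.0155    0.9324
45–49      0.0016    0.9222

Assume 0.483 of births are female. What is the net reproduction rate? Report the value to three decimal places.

2.299

Proportion female at birth = 0.483.
Each age group contributes 5 × ASFR × survival:
  15–19: 5 × 0.0952 × 0.9825 = 0.46767
  20–24: 5 × 0.2776 × 0.9658 = 1.34053
  25–29: 5 × 0.3090 × 0.9628 = 1.48753
  30–34: 5 × 0.2044 × 0.9542 = 0.97519
  35–39: 5 × 0.0874 × 0.9383 = 0.41004
  40–44: 5 × 0.0155 × 0.9324 = 0.07226
  45–49: 5 × 0.0016 × 0.9222 = 0.00738
Sum = 4.76060
NRR = 0.483 × 4.76060 = 2.29937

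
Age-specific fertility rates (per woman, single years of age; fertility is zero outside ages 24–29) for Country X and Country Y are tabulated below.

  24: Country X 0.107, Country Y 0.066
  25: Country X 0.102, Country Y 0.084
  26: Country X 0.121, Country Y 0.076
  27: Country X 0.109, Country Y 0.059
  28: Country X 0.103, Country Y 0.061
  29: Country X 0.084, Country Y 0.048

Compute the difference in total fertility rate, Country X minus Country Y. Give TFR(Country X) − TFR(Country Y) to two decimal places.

Country X:
  Sum of ASFRs = 0.107 + 0.102 + 0.121 + 0.109 + 0.103 + 0.084 = 0.626
  TFR = 0.626
Country Y:
  Sum of ASFRs = 0.066 + 0.084 + 0.076 + 0.059 + 0.061 + 0.048 = 0.394
  TFR = 0.394
Difference = 0.626 − 0.394 = 0.232

0.23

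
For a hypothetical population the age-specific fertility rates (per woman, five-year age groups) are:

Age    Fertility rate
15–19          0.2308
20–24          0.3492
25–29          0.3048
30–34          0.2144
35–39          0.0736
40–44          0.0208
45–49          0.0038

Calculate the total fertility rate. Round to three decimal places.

Sum of ASFRs = 0.2308 + 0.3492 + 0.3048 + 0.2144 + 0.0736 + 0.0208 + 0.0038 = 1.1974
TFR = 5 × 1.1974 = 5.987

5.987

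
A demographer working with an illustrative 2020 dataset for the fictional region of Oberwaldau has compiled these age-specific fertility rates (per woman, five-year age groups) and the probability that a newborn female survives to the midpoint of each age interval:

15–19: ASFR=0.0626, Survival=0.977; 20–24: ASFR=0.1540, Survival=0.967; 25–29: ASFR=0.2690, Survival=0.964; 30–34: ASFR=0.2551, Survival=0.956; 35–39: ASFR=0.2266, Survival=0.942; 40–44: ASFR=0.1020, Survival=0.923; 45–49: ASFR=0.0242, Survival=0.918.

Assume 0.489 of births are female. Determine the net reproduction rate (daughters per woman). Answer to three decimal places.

Proportion female at birth = 0.489.
Weighting each age-specific rate by interval width and survival:
  15–19: 5 × 0.0626 × 0.977 = 0.30580
  20–24: 5 × 0.1540 × 0.967 = 0.74459
  25–29: 5 × 0.2690 × 0.964 = 1.29658
  30–34: 5 × 0.2551 × 0.956 = 1.21938
  35–39: 5 × 0.2266 × 0.942 = 1.06729
  40–44: 5 × 0.1020 × 0.923 = 0.47073
  45–49: 5 × 0.0242 × 0.918 = 0.11108
Sum = 5.21545
NRR = 0.489 × 5.21545 = 2.55036

2.550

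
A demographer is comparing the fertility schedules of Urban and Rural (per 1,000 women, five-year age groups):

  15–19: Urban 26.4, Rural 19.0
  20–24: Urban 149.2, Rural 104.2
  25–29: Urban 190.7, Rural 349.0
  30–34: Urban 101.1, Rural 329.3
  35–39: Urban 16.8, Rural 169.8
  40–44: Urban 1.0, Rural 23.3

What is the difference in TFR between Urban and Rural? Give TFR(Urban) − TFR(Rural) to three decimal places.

-2.547

Urban:
  Sum of ASFRs = 26.4 + 149.2 + 190.7 + 101.1 + 16.8 + 1.0 = 485.2
  TFR = 5 × 485.2 / 1000 = 2.426
Rural:
  Sum of ASFRs = 19.0 + 104.2 + 349.0 + 329.3 + 169.8 + 23.3 = 994.6
  TFR = 5 × 994.6 / 1000 = 4.973
Difference = 2.426 − 4.973 = -2.547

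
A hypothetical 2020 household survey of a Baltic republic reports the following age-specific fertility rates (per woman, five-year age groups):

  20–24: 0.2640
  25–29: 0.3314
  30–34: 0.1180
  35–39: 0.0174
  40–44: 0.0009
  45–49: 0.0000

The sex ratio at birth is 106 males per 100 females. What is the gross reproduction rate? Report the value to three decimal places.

Proportion female at birth = 100 / (100 + 106) = 0.48544.
Sum of ASFRs = 0.2640 + 0.3314 + 0.1180 + 0.0174 + 0.0009 + 0.0000 = 0.7317
TFR = 5 × 0.7317 = 3.6585
GRR = 0.48544 × 3.6585 = 1.77598

1.776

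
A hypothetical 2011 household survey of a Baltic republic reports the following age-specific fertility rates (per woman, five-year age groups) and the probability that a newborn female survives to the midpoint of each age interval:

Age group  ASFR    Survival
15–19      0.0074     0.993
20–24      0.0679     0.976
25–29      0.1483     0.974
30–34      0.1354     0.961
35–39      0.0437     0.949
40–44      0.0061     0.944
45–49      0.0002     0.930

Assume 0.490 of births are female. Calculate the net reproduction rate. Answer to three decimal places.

Proportion female at birth = 0.490.
Weighting each age-specific rate by interval width and survival:
  15–19: 5 × 0.0074 × 0.993 = 0.03674
  20–24: 5 × 0.0679 × 0.976 = 0.33135
  25–29: 5 × 0.1483 × 0.974 = 0.72222
  30–34: 5 × 0.1354 × 0.961 = 0.65060
  35–39: 5 × 0.0437 × 0.949 = 0.20736
  40–44: 5 × 0.0061 × 0.944 = 0.02879
  45–49: 5 × 0.0002 × 0.930 = 0.00093
Sum = 1.97799
NRR = 0.490 × 1.97799 = 0.96922
With NRR below 1 the population is below replacement fertility.

0.969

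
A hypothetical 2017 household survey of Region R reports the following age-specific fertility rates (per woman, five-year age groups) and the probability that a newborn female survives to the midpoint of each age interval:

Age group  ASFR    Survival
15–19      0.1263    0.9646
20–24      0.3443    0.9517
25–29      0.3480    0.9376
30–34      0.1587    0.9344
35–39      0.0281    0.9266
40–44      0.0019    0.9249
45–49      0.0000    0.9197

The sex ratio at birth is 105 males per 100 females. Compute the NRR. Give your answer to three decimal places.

Proportion female at birth = 100 / (100 + 105) = 0.48780.
Per-age-group product (5 × ASFR × survival probability):
  15–19: 5 × 0.1263 × 0.9646 = 0.60914
  20–24: 5 × 0.3443 × 0.9517 = 1.63835
  25–29: 5 × 0.3480 × 0.9376 = 1.63142
  30–34: 5 × 0.1587 × 0.9344 = 0.74145
  35–39: 5 × 0.0281 × 0.9266 = 0.13019
  40–44: 5 × 0.0019 × 0.9249 = 0.00879
  45–49: 5 × 0.0000 × 0.9197 = 0.00000
Sum = 4.75934
NRR = 0.48780 × 4.75934 = 2.32161
NRR > 1, so each generation more than replaces itself.

2.322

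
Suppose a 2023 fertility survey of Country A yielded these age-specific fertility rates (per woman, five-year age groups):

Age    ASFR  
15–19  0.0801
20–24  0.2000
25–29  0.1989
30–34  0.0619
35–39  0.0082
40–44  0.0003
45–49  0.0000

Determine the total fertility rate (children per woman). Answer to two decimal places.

2.75

Sum of ASFRs = 0.0801 + 0.2000 + 0.1989 + 0.0619 + 0.0082 + 0.0003 + 0.0000 = 0.5494
TFR = 5 × 0.5494 = 2.747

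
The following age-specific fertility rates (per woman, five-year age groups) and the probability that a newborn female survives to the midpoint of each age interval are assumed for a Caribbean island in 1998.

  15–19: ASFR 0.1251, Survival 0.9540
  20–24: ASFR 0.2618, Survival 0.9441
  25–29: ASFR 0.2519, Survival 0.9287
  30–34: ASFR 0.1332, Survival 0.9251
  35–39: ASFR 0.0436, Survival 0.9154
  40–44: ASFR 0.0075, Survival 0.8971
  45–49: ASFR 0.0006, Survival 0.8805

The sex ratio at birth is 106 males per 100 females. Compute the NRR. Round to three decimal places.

Proportion female at birth = 100 / (100 + 106) = 0.48544.
Weighting each age-specific rate by interval width and survival:
  15–19: 5 × 0.1251 × 0.9540 = 0.59673
  20–24: 5 × 0.2618 × 0.9441 = 1.23583
  25–29: 5 × 0.2519 × 0.9287 = 1.16970
  30–34: 5 × 0.1332 × 0.9251 = 0.61612
  35–39: 5 × 0.0436 × 0.9154 = 0.19956
  40–44: 5 × 0.0075 × 0.8971 = 0.03364
  45–49: 5 × 0.0006 × 0.8805 = 0.00264
Sum = 3.85422
NRR = 0.48544 × 3.85422 = 1.87099
With NRR above 1 the population is above replacement fertility.

1.871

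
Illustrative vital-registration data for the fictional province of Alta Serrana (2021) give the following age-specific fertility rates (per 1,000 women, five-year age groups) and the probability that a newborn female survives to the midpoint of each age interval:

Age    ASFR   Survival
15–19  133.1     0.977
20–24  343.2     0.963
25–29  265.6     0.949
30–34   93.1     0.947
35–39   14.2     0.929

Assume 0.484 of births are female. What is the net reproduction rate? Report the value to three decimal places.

1.970

Proportion female at birth = 0.484.
Weighting each age-specific rate by interval width and survival:
  15–19: 5 × 133.1/1000 × 0.977 = 0.65019
  20–24: 5 × 343.2/1000 × 0.963 = 1.65251
  25–29: 5 × 265.6/1000 × 0.949 = 1.26027
  30–34: 5 × 93.1/1000 × 0.947 = 0.44083
  35–39: 5 × 14.2/1000 × 0.929 = 0.06596
Sum = 4.06976
NRR = 0.484 × 4.06976 = 1.96976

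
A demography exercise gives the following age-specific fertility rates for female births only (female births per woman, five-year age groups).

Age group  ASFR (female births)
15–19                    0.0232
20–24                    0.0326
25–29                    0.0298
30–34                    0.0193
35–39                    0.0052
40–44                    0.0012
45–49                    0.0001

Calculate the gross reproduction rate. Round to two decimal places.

Sum of female ASFRs = 0.0232 + 0.0326 + 0.0298 + 0.0193 + 0.0052 + 0.0012 + 0.0001 = 0.1114
GRR = 5 × 0.1114 = 0.557

0.56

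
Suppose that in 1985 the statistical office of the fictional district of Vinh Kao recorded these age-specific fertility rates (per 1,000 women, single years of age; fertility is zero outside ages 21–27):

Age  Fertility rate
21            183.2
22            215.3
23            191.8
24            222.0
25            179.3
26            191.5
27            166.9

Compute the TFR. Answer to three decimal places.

1.350

Sum of ASFRs = 183.2 + 215.3 + 191.8 + 222.0 + 179.3 + 191.5 + 166.9 = 1350.0
TFR = 1350.0 / 1000 = 1.35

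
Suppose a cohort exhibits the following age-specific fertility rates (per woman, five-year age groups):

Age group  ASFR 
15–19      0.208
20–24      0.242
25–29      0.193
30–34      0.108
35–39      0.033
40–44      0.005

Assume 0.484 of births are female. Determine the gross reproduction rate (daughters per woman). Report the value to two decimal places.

1.91

Proportion female at birth = 0.484.
Sum of ASFRs = 0.208 + 0.242 + 0.193 + 0.108 + 0.033 + 0.005 = 0.789
TFR = 5 × 0.789 = 3.945
GRR = 0.484 × 3.945 = 1.90938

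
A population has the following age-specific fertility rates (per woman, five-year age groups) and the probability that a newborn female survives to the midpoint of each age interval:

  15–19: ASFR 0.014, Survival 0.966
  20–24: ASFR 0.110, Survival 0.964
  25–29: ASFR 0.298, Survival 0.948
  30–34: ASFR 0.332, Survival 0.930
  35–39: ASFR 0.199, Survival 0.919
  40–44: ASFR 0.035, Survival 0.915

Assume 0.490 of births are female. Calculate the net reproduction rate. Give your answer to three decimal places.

Proportion female at birth = 0.490.
Weighting each age-specific rate by interval width and survival:
  15–19: 5 × 0.014 × 0.966 = 0.06762
  20–24: 5 × 0.110 × 0.964 = 0.53020
  25–29: 5 × 0.298 × 0.948 = 1.41252
  30–34: 5 × 0.332 × 0.930 = 1.54380
  35–39: 5 × 0.199 × 0.919 = 0.91441
  40–44: 5 × 0.035 × 0.915 = 0.16013
Sum = 4.62868
NRR = 0.490 × 4.62868 = 2.26805

2.268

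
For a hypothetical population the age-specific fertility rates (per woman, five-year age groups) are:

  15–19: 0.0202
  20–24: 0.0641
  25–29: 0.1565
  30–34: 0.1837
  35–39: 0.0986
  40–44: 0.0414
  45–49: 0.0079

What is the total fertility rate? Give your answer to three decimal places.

2.862

Sum of ASFRs = 0.0202 + 0.0641 + 0.1565 + 0.1837 + 0.0986 + 0.0414 + 0.0079 = 0.5724
TFR = 5 × 0.5724 = 2.862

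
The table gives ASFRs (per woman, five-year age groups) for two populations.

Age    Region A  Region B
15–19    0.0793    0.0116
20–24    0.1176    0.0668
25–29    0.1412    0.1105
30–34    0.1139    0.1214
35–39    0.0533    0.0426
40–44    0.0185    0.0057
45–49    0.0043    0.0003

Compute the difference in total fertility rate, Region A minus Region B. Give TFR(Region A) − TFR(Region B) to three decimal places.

Region A:
  Sum of ASFRs = 0.0793 + 0.1176 + 0.1412 + 0.1139 + 0.0533 + 0.0185 + 0.0043 = 0.5281
  TFR = 5 × 0.5281 = 2.6405
Region B:
  Sum of ASFRs = 0.0116 + 0.0668 + 0.1105 + 0.1214 + 0.0426 + 0.0057 + 0.0003 = 0.3589
  TFR = 5 × 0.3589 = 1.7945
Difference = 2.6405 − 1.7945 = 0.846

0.846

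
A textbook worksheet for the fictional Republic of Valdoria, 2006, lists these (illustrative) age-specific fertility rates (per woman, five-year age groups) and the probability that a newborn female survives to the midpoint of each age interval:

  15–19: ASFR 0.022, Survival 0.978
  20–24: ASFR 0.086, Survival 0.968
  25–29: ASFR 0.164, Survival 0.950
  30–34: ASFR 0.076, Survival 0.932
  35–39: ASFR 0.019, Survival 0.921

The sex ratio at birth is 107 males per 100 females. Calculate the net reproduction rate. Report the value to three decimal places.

0.843

Proportion female at birth = 100 / (100 + 107) = 0.48309.
Per-age-group product (5 × ASFR × survival probability):
  15–19: 5 × 0.022 × 0.978 = 0.10758
  20–24: 5 × 0.086 × 0.968 = 0.41624
  25–29: 5 × 0.164 × 0.950 = 0.77900
  30–34: 5 × 0.076 × 0.932 = 0.35416
  35–39: 5 × 0.019 × 0.921 = 0.08750
Sum = 1.74448
NRR = 0.48309 × 1.74448 = 0.84274
NRR < 1, so the cohort does not fully replace itself.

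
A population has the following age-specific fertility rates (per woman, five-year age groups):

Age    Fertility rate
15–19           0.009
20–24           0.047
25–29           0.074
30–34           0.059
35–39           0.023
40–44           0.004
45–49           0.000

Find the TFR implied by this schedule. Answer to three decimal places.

Sum of ASFRs = 0.009 + 0.047 + 0.074 + 0.059 + 0.023 + 0.004 + 0.000 = 0.216
TFR = 5 × 0.216 = 1.08

1.080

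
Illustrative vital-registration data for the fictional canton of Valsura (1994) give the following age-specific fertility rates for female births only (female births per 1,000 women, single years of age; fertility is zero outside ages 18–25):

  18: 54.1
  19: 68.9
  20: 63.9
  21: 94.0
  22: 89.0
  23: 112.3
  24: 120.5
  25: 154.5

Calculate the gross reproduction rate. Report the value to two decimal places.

0.76

Sum of female ASFRs = 54.1 + 68.9 + 63.9 + 94.0 + 89.0 + 112.3 + 120.5 + 154.5 = 757.2
GRR = 757.2 / 1000 = 0.7572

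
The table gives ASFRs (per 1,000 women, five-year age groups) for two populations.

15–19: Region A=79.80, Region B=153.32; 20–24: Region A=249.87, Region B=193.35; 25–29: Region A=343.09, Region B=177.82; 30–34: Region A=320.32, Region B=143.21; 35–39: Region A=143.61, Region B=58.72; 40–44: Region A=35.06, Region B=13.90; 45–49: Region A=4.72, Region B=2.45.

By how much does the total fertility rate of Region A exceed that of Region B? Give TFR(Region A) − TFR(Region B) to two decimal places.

2.17

Region A:
  Sum of ASFRs = 79.80 + 249.87 + 343.09 + 320.32 + 143.61 + 35.06 + 4.72 = 1176.47
  TFR = 5 × 1176.47 / 1000 = 5.88235
Region B:
  Sum of ASFRs = 153.32 + 193.35 + 177.82 + 143.21 + 58.72 + 13.90 + 2.45 = 742.77
  TFR = 5 × 742.77 / 1000 = 3.71385
Difference = 5.88235 − 3.71385 = 2.1685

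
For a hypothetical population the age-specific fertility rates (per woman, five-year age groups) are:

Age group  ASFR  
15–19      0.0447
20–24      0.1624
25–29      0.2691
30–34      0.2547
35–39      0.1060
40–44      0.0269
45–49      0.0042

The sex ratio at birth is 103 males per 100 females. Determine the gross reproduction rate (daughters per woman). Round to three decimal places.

2.138

Proportion female at birth = 100 / (100 + 103) = 0.49261.
Sum of ASFRs = 0.0447 + 0.1624 + 0.2691 + 0.2547 + 0.1060 + 0.0269 + 0.0042 = 0.8680
TFR = 5 × 0.8680 = 4.34
GRR = 0.49261 × 4.34 = 2.13793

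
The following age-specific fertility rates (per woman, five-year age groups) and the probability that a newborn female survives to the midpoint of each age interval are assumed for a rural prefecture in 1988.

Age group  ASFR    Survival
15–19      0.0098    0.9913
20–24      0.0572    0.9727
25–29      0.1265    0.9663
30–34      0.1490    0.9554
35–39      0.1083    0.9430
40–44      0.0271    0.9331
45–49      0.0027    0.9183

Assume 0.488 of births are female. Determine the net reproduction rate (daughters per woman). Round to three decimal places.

1.122

Proportion female at birth = 0.488.
Weighting each age-specific rate by interval width and survival:
  15–19: 5 × 0.0098 × 0.9913 = 0.04857
  20–24: 5 × 0.0572 × 0.9727 = 0.27819
  25–29: 5 × 0.1265 × 0.9663 = 0.61118
  30–34: 5 × 0.1490 × 0.9554 = 0.71177
  35–39: 5 × 0.1083 × 0.9430 = 0.51063
  40–44: 5 × 0.0271 × 0.9331 = 0.12644
  45–49: 5 × 0.0027 × 0.9183 = 0.01240
Sum = 2.29918
NRR = 0.488 × 2.29918 = 1.12200
NRR > 1, so each generation more than replaces itself.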